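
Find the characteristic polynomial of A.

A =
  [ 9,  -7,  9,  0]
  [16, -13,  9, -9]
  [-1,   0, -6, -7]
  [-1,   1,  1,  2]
x^4 + 8*x^3 + 24*x^2 + 32*x + 16

Expanding det(x·I − A) (e.g. by cofactor expansion or by noting that A is similar to its Jordan form J, which has the same characteristic polynomial as A) gives
  χ_A(x) = x^4 + 8*x^3 + 24*x^2 + 32*x + 16
which factors as (x + 2)^4. The eigenvalues (with algebraic multiplicities) are λ = -2 with multiplicity 4.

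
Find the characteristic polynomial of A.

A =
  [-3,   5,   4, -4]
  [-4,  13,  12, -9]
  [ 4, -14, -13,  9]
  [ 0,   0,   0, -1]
x^4 + 4*x^3 + 6*x^2 + 4*x + 1

Expanding det(x·I − A) (e.g. by cofactor expansion or by noting that A is similar to its Jordan form J, which has the same characteristic polynomial as A) gives
  χ_A(x) = x^4 + 4*x^3 + 6*x^2 + 4*x + 1
which factors as (x + 1)^4. The eigenvalues (with algebraic multiplicities) are λ = -1 with multiplicity 4.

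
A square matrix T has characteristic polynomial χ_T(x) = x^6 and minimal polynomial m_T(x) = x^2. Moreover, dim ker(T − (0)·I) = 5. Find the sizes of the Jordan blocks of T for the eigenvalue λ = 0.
Block sizes for λ = 0: [2, 1, 1, 1, 1]

Step 1 — from the characteristic polynomial, algebraic multiplicity of λ = 0 is 6. From dim ker(T − (0)·I) = 5, there are exactly 5 Jordan blocks for λ = 0.
Step 2 — from the minimal polynomial, the factor (x − 0)^2 tells us the largest block for λ = 0 has size 2.
Step 3 — with total size 6, 5 blocks, and largest block 2, the block sizes (in nonincreasing order) are [2, 1, 1, 1, 1].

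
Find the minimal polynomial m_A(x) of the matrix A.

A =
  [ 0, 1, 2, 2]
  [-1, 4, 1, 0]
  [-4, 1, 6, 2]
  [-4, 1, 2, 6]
x^3 - 12*x^2 + 48*x - 64

The characteristic polynomial is χ_A(x) = (x - 4)^4, so the eigenvalues are known. The minimal polynomial is
  m_A(x) = Π_λ (x − λ)^{k_λ}
where k_λ is the size of the *largest* Jordan block for λ (equivalently, the smallest k with (A − λI)^k v = 0 for every generalised eigenvector v of λ).

  λ = 4: largest Jordan block has size 3, contributing (x − 4)^3

So m_A(x) = (x - 4)^3 = x^3 - 12*x^2 + 48*x - 64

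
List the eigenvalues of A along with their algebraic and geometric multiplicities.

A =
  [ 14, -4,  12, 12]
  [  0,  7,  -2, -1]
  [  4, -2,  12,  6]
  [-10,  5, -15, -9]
λ = 6: alg = 4, geom = 2

Step 1 — factor the characteristic polynomial to read off the algebraic multiplicities:
  χ_A(x) = (x - 6)^4

Step 2 — compute geometric multiplicities via the rank-nullity identity g(λ) = n − rank(A − λI):
  rank(A − (6)·I) = 2, so dim ker(A − (6)·I) = n − 2 = 2

Summary:
  λ = 6: algebraic multiplicity = 4, geometric multiplicity = 2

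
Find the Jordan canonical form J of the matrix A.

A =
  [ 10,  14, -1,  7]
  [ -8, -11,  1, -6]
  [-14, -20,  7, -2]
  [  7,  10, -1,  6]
J_2(1) ⊕ J_2(5)

The characteristic polynomial is
  det(x·I − A) = x^4 - 12*x^3 + 46*x^2 - 60*x + 25 = (x - 5)^2*(x - 1)^2

Eigenvalues and multiplicities (the geometric multiplicity of λ is n − rank(A − λI), which equals the number of Jordan blocks for λ):
  λ = 1: algebraic multiplicity = 2, geometric multiplicity = 1
  λ = 5: algebraic multiplicity = 2, geometric multiplicity = 1

Determining the block sizes for each eigenvalue:
  λ = 1: one block (gm = 1), so the single block has size am = 2 → block sizes [2]
  λ = 5: one block (gm = 1), so the single block has size am = 2 → block sizes [2]

Assembling the blocks gives a Jordan form
J =
  [1, 1, 0, 0]
  [0, 1, 0, 0]
  [0, 0, 5, 1]
  [0, 0, 0, 5]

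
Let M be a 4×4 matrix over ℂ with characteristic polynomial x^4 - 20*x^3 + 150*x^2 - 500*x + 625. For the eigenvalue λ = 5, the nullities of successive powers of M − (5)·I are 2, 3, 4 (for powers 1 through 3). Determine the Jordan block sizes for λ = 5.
Block sizes for λ = 5: [3, 1]

From the dimensions of kernels of powers, the number of Jordan blocks of size at least j is d_j − d_{j−1} where d_j = dim ker(N^j) (with d_0 = 0). Computing the differences gives [2, 1, 1].
The number of blocks of size exactly k is (#blocks of size ≥ k) − (#blocks of size ≥ k + 1), so the partition is: 1 block(s) of size 1, 1 block(s) of size 3.
In nonincreasing order the block sizes are [3, 1].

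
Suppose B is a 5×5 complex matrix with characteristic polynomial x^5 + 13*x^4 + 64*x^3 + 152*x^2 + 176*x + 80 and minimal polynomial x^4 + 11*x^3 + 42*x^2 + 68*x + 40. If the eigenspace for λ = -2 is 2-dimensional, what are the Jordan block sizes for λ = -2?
Block sizes for λ = -2: [3, 1]

Step 1 — from the characteristic polynomial, algebraic multiplicity of λ = -2 is 4. From dim ker(B − (-2)·I) = 2, there are exactly 2 Jordan blocks for λ = -2.
Step 2 — from the minimal polynomial, the factor (x + 2)^3 tells us the largest block for λ = -2 has size 3.
Step 3 — with total size 4, 2 blocks, and largest block 3, the block sizes (in nonincreasing order) are [3, 1].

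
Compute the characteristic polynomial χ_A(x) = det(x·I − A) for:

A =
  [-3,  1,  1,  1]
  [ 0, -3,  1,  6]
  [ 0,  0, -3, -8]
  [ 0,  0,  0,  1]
x^4 + 8*x^3 + 18*x^2 - 27

Expanding det(x·I − A) (e.g. by cofactor expansion or by noting that A is similar to its Jordan form J, which has the same characteristic polynomial as A) gives
  χ_A(x) = x^4 + 8*x^3 + 18*x^2 - 27
which factors as (x - 1)*(x + 3)^3. The eigenvalues (with algebraic multiplicities) are λ = -3 with multiplicity 3, λ = 1 with multiplicity 1.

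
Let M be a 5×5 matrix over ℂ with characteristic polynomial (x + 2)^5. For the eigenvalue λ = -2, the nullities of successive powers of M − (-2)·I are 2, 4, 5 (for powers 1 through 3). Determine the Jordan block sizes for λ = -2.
Block sizes for λ = -2: [3, 2]

From the dimensions of kernels of powers, the number of Jordan blocks of size at least j is d_j − d_{j−1} where d_j = dim ker(N^j) (with d_0 = 0). Computing the differences gives [2, 2, 1].
The number of blocks of size exactly k is (#blocks of size ≥ k) − (#blocks of size ≥ k + 1), so the partition is: 1 block(s) of size 2, 1 block(s) of size 3.
In nonincreasing order the block sizes are [3, 2].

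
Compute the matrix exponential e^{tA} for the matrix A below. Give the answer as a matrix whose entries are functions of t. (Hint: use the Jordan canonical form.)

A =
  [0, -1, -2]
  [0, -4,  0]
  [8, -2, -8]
e^{tA} =
  [4*t*exp(-4*t) + exp(-4*t), -t*exp(-4*t), -2*t*exp(-4*t)]
  [0, exp(-4*t), 0]
  [8*t*exp(-4*t), -2*t*exp(-4*t), -4*t*exp(-4*t) + exp(-4*t)]

Strategy: write A = P · J · P⁻¹ where J is a Jordan canonical form, so e^{tA} = P · e^{tJ} · P⁻¹, and e^{tJ} can be computed block-by-block.

A has Jordan form
J =
  [-4,  1,  0]
  [ 0, -4,  0]
  [ 0,  0, -4]
(up to reordering of blocks).

Per-block formulas:
  For a 2×2 Jordan block J_2(-4): exp(t · J_2(-4)) = e^(-4t)·(I + t·N), where N is the 2×2 nilpotent shift.
  For a 1×1 block at λ = -4: exp(t · [-4]) = [e^(-4t)].

After assembling e^{tJ} and conjugating by P, we get:

e^{tA} =
  [4*t*exp(-4*t) + exp(-4*t), -t*exp(-4*t), -2*t*exp(-4*t)]
  [0, exp(-4*t), 0]
  [8*t*exp(-4*t), -2*t*exp(-4*t), -4*t*exp(-4*t) + exp(-4*t)]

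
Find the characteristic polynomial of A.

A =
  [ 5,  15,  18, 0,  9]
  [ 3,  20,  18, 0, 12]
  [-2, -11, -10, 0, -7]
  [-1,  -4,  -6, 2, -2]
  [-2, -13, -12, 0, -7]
x^5 - 10*x^4 + 40*x^3 - 80*x^2 + 80*x - 32

Expanding det(x·I − A) (e.g. by cofactor expansion or by noting that A is similar to its Jordan form J, which has the same characteristic polynomial as A) gives
  χ_A(x) = x^5 - 10*x^4 + 40*x^3 - 80*x^2 + 80*x - 32
which factors as (x - 2)^5. The eigenvalues (with algebraic multiplicities) are λ = 2 with multiplicity 5.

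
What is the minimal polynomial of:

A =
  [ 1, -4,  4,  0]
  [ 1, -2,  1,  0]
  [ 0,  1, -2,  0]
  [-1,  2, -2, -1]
x^3 + 3*x^2 + 3*x + 1

The characteristic polynomial is χ_A(x) = (x + 1)^4, so the eigenvalues are known. The minimal polynomial is
  m_A(x) = Π_λ (x − λ)^{k_λ}
where k_λ is the size of the *largest* Jordan block for λ (equivalently, the smallest k with (A − λI)^k v = 0 for every generalised eigenvector v of λ).

  λ = -1: largest Jordan block has size 3, contributing (x + 1)^3

So m_A(x) = (x + 1)^3 = x^3 + 3*x^2 + 3*x + 1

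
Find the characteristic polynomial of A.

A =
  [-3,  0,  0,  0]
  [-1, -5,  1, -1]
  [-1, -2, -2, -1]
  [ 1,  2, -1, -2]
x^4 + 12*x^3 + 54*x^2 + 108*x + 81

Expanding det(x·I − A) (e.g. by cofactor expansion or by noting that A is similar to its Jordan form J, which has the same characteristic polynomial as A) gives
  χ_A(x) = x^4 + 12*x^3 + 54*x^2 + 108*x + 81
which factors as (x + 3)^4. The eigenvalues (with algebraic multiplicities) are λ = -3 with multiplicity 4.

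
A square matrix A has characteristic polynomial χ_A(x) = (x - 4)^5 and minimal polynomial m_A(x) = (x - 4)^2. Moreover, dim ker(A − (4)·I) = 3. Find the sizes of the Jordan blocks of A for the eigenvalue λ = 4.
Block sizes for λ = 4: [2, 2, 1]

Step 1 — from the characteristic polynomial, algebraic multiplicity of λ = 4 is 5. From dim ker(A − (4)·I) = 3, there are exactly 3 Jordan blocks for λ = 4.
Step 2 — from the minimal polynomial, the factor (x − 4)^2 tells us the largest block for λ = 4 has size 2.
Step 3 — with total size 5, 3 blocks, and largest block 2, the block sizes (in nonincreasing order) are [2, 2, 1].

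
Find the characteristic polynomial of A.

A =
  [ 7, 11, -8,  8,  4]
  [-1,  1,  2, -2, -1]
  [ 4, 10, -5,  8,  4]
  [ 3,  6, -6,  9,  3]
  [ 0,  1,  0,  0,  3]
x^5 - 15*x^4 + 90*x^3 - 270*x^2 + 405*x - 243

Expanding det(x·I − A) (e.g. by cofactor expansion or by noting that A is similar to its Jordan form J, which has the same characteristic polynomial as A) gives
  χ_A(x) = x^5 - 15*x^4 + 90*x^3 - 270*x^2 + 405*x - 243
which factors as (x - 3)^5. The eigenvalues (with algebraic multiplicities) are λ = 3 with multiplicity 5.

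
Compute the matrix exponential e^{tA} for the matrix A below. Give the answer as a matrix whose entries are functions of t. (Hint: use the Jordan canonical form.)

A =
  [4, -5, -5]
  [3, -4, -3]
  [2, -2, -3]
e^{tA} =
  [5*t*exp(-t) + exp(-t), -5*t*exp(-t), -5*t*exp(-t)]
  [3*t*exp(-t), -3*t*exp(-t) + exp(-t), -3*t*exp(-t)]
  [2*t*exp(-t), -2*t*exp(-t), -2*t*exp(-t) + exp(-t)]

Strategy: write A = P · J · P⁻¹ where J is a Jordan canonical form, so e^{tA} = P · e^{tJ} · P⁻¹, and e^{tJ} can be computed block-by-block.

A has Jordan form
J =
  [-1,  1,  0]
  [ 0, -1,  0]
  [ 0,  0, -1]
(up to reordering of blocks).

Per-block formulas:
  For a 2×2 Jordan block J_2(-1): exp(t · J_2(-1)) = e^(-1t)·(I + t·N), where N is the 2×2 nilpotent shift.
  For a 1×1 block at λ = -1: exp(t · [-1]) = [e^(-1t)].

After assembling e^{tJ} and conjugating by P, we get:

e^{tA} =
  [5*t*exp(-t) + exp(-t), -5*t*exp(-t), -5*t*exp(-t)]
  [3*t*exp(-t), -3*t*exp(-t) + exp(-t), -3*t*exp(-t)]
  [2*t*exp(-t), -2*t*exp(-t), -2*t*exp(-t) + exp(-t)]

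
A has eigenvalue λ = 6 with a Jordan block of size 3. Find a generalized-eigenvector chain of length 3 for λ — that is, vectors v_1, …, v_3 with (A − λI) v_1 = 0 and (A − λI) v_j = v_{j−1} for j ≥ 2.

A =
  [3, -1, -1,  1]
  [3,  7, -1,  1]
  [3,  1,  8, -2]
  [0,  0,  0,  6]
A Jordan chain for λ = 6 of length 3:
v_1 = (3, -9, 0, 0)ᵀ
v_2 = (-3, 3, 3, 0)ᵀ
v_3 = (1, 0, 0, 0)ᵀ

Let N = A − (6)·I. We want v_3 with N^3 v_3 = 0 but N^2 v_3 ≠ 0; then v_{j-1} := N · v_j for j = 3, …, 2.

Pick v_3 = (1, 0, 0, 0)ᵀ.
Then v_2 = N · v_3 = (-3, 3, 3, 0)ᵀ.
Then v_1 = N · v_2 = (3, -9, 0, 0)ᵀ.

Sanity check: (A − (6)·I) v_1 = (0, 0, 0, 0)ᵀ = 0. ✓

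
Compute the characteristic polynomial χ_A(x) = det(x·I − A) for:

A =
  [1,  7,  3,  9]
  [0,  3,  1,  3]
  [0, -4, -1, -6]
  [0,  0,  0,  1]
x^4 - 4*x^3 + 6*x^2 - 4*x + 1

Expanding det(x·I − A) (e.g. by cofactor expansion or by noting that A is similar to its Jordan form J, which has the same characteristic polynomial as A) gives
  χ_A(x) = x^4 - 4*x^3 + 6*x^2 - 4*x + 1
which factors as (x - 1)^4. The eigenvalues (with algebraic multiplicities) are λ = 1 with multiplicity 4.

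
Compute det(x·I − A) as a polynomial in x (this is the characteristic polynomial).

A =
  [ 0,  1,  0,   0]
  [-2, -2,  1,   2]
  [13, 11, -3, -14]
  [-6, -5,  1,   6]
x^4 - x^3 - 9*x^2 - 11*x - 4

Expanding det(x·I − A) (e.g. by cofactor expansion or by noting that A is similar to its Jordan form J, which has the same characteristic polynomial as A) gives
  χ_A(x) = x^4 - x^3 - 9*x^2 - 11*x - 4
which factors as (x - 4)*(x + 1)^3. The eigenvalues (with algebraic multiplicities) are λ = -1 with multiplicity 3, λ = 4 with multiplicity 1.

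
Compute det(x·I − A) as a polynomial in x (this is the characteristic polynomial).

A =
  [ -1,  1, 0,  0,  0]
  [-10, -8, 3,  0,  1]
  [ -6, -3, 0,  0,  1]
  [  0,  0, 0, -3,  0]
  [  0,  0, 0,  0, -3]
x^5 + 15*x^4 + 90*x^3 + 270*x^2 + 405*x + 243

Expanding det(x·I − A) (e.g. by cofactor expansion or by noting that A is similar to its Jordan form J, which has the same characteristic polynomial as A) gives
  χ_A(x) = x^5 + 15*x^4 + 90*x^3 + 270*x^2 + 405*x + 243
which factors as (x + 3)^5. The eigenvalues (with algebraic multiplicities) are λ = -3 with multiplicity 5.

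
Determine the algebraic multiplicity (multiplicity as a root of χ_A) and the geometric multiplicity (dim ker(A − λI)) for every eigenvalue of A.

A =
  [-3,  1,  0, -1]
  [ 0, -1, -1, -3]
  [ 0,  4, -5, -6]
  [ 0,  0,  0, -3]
λ = -3: alg = 4, geom = 2

Step 1 — factor the characteristic polynomial to read off the algebraic multiplicities:
  χ_A(x) = (x + 3)^4

Step 2 — compute geometric multiplicities via the rank-nullity identity g(λ) = n − rank(A − λI):
  rank(A − (-3)·I) = 2, so dim ker(A − (-3)·I) = n − 2 = 2

Summary:
  λ = -3: algebraic multiplicity = 4, geometric multiplicity = 2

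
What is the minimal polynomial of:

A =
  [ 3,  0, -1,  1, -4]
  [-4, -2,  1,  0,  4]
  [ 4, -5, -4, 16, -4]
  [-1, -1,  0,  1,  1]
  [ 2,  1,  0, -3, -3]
x^3 + 3*x^2 + 3*x + 1

The characteristic polynomial is χ_A(x) = (x + 1)^5, so the eigenvalues are known. The minimal polynomial is
  m_A(x) = Π_λ (x − λ)^{k_λ}
where k_λ is the size of the *largest* Jordan block for λ (equivalently, the smallest k with (A − λI)^k v = 0 for every generalised eigenvector v of λ).

  λ = -1: largest Jordan block has size 3, contributing (x + 1)^3

So m_A(x) = (x + 1)^3 = x^3 + 3*x^2 + 3*x + 1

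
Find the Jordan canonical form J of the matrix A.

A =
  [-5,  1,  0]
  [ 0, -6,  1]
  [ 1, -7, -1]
J_3(-4)

The characteristic polynomial is
  det(x·I − A) = x^3 + 12*x^2 + 48*x + 64 = (x + 4)^3

Eigenvalues and multiplicities (the geometric multiplicity of λ is n − rank(A − λI), which equals the number of Jordan blocks for λ):
  λ = -4: algebraic multiplicity = 3, geometric multiplicity = 1

Determining the block sizes for each eigenvalue:
  λ = -4: one block (gm = 1), so the single block has size am = 3 → block sizes [3]

Assembling the blocks gives a Jordan form
J =
  [-4,  1,  0]
  [ 0, -4,  1]
  [ 0,  0, -4]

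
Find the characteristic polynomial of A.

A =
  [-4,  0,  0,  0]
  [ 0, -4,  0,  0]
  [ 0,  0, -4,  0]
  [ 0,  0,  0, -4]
x^4 + 16*x^3 + 96*x^2 + 256*x + 256

Expanding det(x·I − A) (e.g. by cofactor expansion or by noting that A is similar to its Jordan form J, which has the same characteristic polynomial as A) gives
  χ_A(x) = x^4 + 16*x^3 + 96*x^2 + 256*x + 256
which factors as (x + 4)^4. The eigenvalues (with algebraic multiplicities) are λ = -4 with multiplicity 4.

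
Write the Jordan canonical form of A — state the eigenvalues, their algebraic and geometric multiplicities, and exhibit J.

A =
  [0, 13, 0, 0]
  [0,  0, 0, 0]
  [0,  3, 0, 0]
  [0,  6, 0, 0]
J_2(0) ⊕ J_1(0) ⊕ J_1(0)

The characteristic polynomial is
  det(x·I − A) = x^4

Eigenvalues and multiplicities (the geometric multiplicity of λ is n − rank(A − λI), which equals the number of Jordan blocks for λ):
  λ = 0: algebraic multiplicity = 4, geometric multiplicity = 3

Determining the block sizes for each eigenvalue:
  λ = 0: 3 blocks summing to 4 forces exactly one block of size 2 and the rest size 1 → block sizes [2, 1, 1]

Assembling the blocks gives a Jordan form
J =
  [0, 1, 0, 0]
  [0, 0, 0, 0]
  [0, 0, 0, 0]
  [0, 0, 0, 0]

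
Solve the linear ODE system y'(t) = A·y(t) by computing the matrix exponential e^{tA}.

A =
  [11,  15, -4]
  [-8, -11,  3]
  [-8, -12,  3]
e^{tA} =
  [6*t^2*exp(t) + 10*t*exp(t) + exp(t), 9*t^2*exp(t) + 15*t*exp(t), -3*t^2*exp(t)/2 - 4*t*exp(t)]
  [-4*t^2*exp(t) - 8*t*exp(t), -6*t^2*exp(t) - 12*t*exp(t) + exp(t), t^2*exp(t) + 3*t*exp(t)]
  [-8*t*exp(t), -12*t*exp(t), 2*t*exp(t) + exp(t)]

Strategy: write A = P · J · P⁻¹ where J is a Jordan canonical form, so e^{tA} = P · e^{tJ} · P⁻¹, and e^{tJ} can be computed block-by-block.

A has Jordan form
J =
  [1, 1, 0]
  [0, 1, 1]
  [0, 0, 1]
(up to reordering of blocks).

Per-block formulas:
  For a 3×3 Jordan block J_3(1): exp(t · J_3(1)) = e^(1t)·(I + t·N + (t^2/2)·N^2), where N is the 3×3 nilpotent shift.

After assembling e^{tJ} and conjugating by P, we get:

e^{tA} =
  [6*t^2*exp(t) + 10*t*exp(t) + exp(t), 9*t^2*exp(t) + 15*t*exp(t), -3*t^2*exp(t)/2 - 4*t*exp(t)]
  [-4*t^2*exp(t) - 8*t*exp(t), -6*t^2*exp(t) - 12*t*exp(t) + exp(t), t^2*exp(t) + 3*t*exp(t)]
  [-8*t*exp(t), -12*t*exp(t), 2*t*exp(t) + exp(t)]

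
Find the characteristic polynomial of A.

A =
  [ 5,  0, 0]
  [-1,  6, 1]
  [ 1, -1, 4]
x^3 - 15*x^2 + 75*x - 125

Expanding det(x·I − A) (e.g. by cofactor expansion or by noting that A is similar to its Jordan form J, which has the same characteristic polynomial as A) gives
  χ_A(x) = x^3 - 15*x^2 + 75*x - 125
which factors as (x - 5)^3. The eigenvalues (with algebraic multiplicities) are λ = 5 with multiplicity 3.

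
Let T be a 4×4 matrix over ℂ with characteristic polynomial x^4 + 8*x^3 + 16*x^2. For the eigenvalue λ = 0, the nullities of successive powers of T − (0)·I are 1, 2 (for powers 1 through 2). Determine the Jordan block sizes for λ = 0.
Block sizes for λ = 0: [2]

From the dimensions of kernels of powers, the number of Jordan blocks of size at least j is d_j − d_{j−1} where d_j = dim ker(N^j) (with d_0 = 0). Computing the differences gives [1, 1].
The number of blocks of size exactly k is (#blocks of size ≥ k) − (#blocks of size ≥ k + 1), so the partition is: 1 block(s) of size 2.
In nonincreasing order the block sizes are [2].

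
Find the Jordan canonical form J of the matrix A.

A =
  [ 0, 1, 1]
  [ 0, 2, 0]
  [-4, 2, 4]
J_2(2) ⊕ J_1(2)

The characteristic polynomial is
  det(x·I − A) = x^3 - 6*x^2 + 12*x - 8 = (x - 2)^3

Eigenvalues and multiplicities (the geometric multiplicity of λ is n − rank(A − λI), which equals the number of Jordan blocks for λ):
  λ = 2: algebraic multiplicity = 3, geometric multiplicity = 2

Determining the block sizes for each eigenvalue:
  λ = 2: 2 blocks summing to 3 forces exactly one block of size 2 and the rest size 1 → block sizes [2, 1]

Assembling the blocks gives a Jordan form
J =
  [2, 1, 0]
  [0, 2, 0]
  [0, 0, 2]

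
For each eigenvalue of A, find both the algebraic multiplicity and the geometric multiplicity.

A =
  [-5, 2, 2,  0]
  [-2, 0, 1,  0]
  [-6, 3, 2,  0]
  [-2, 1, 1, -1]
λ = -1: alg = 4, geom = 3

Step 1 — factor the characteristic polynomial to read off the algebraic multiplicities:
  χ_A(x) = (x + 1)^4

Step 2 — compute geometric multiplicities via the rank-nullity identity g(λ) = n − rank(A − λI):
  rank(A − (-1)·I) = 1, so dim ker(A − (-1)·I) = n − 1 = 3

Summary:
  λ = -1: algebraic multiplicity = 4, geometric multiplicity = 3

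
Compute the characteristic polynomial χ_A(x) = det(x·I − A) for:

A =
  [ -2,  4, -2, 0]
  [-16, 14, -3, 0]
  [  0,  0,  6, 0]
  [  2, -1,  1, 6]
x^4 - 24*x^3 + 216*x^2 - 864*x + 1296

Expanding det(x·I − A) (e.g. by cofactor expansion or by noting that A is similar to its Jordan form J, which has the same characteristic polynomial as A) gives
  χ_A(x) = x^4 - 24*x^3 + 216*x^2 - 864*x + 1296
which factors as (x - 6)^4. The eigenvalues (with algebraic multiplicities) are λ = 6 with multiplicity 4.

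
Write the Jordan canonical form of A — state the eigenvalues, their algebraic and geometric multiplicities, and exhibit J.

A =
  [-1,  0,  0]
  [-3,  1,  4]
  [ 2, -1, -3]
J_3(-1)

The characteristic polynomial is
  det(x·I − A) = x^3 + 3*x^2 + 3*x + 1 = (x + 1)^3

Eigenvalues and multiplicities (the geometric multiplicity of λ is n − rank(A − λI), which equals the number of Jordan blocks for λ):
  λ = -1: algebraic multiplicity = 3, geometric multiplicity = 1

Determining the block sizes for each eigenvalue:
  λ = -1: one block (gm = 1), so the single block has size am = 3 → block sizes [3]

Assembling the blocks gives a Jordan form
J =
  [-1,  1,  0]
  [ 0, -1,  1]
  [ 0,  0, -1]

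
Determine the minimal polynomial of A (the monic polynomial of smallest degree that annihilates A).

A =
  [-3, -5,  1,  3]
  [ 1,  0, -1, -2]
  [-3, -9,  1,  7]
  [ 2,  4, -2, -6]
x^3 + 6*x^2 + 12*x + 8

The characteristic polynomial is χ_A(x) = (x + 2)^4, so the eigenvalues are known. The minimal polynomial is
  m_A(x) = Π_λ (x − λ)^{k_λ}
where k_λ is the size of the *largest* Jordan block for λ (equivalently, the smallest k with (A − λI)^k v = 0 for every generalised eigenvector v of λ).

  λ = -2: largest Jordan block has size 3, contributing (x + 2)^3

So m_A(x) = (x + 2)^3 = x^3 + 6*x^2 + 12*x + 8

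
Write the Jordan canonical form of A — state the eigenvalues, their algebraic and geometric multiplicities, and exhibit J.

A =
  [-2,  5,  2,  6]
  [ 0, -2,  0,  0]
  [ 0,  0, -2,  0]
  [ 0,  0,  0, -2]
J_2(-2) ⊕ J_1(-2) ⊕ J_1(-2)

The characteristic polynomial is
  det(x·I − A) = x^4 + 8*x^3 + 24*x^2 + 32*x + 16 = (x + 2)^4

Eigenvalues and multiplicities (the geometric multiplicity of λ is n − rank(A − λI), which equals the number of Jordan blocks for λ):
  λ = -2: algebraic multiplicity = 4, geometric multiplicity = 3

Determining the block sizes for each eigenvalue:
  λ = -2: 3 blocks summing to 4 forces exactly one block of size 2 and the rest size 1 → block sizes [2, 1, 1]

Assembling the blocks gives a Jordan form
J =
  [-2,  1,  0,  0]
  [ 0, -2,  0,  0]
  [ 0,  0, -2,  0]
  [ 0,  0,  0, -2]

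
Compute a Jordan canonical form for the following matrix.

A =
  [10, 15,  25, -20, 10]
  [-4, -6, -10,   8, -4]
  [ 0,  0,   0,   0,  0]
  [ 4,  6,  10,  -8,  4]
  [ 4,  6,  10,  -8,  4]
J_2(0) ⊕ J_1(0) ⊕ J_1(0) ⊕ J_1(0)

The characteristic polynomial is
  det(x·I − A) = x^5

Eigenvalues and multiplicities (the geometric multiplicity of λ is n − rank(A − λI), which equals the number of Jordan blocks for λ):
  λ = 0: algebraic multiplicity = 5, geometric multiplicity = 4

Determining the block sizes for each eigenvalue:
  λ = 0: 4 blocks summing to 5 forces exactly one block of size 2 and the rest size 1 → block sizes [2, 1, 1, 1]

Assembling the blocks gives a Jordan form
J =
  [0, 1, 0, 0, 0]
  [0, 0, 0, 0, 0]
  [0, 0, 0, 0, 0]
  [0, 0, 0, 0, 0]
  [0, 0, 0, 0, 0]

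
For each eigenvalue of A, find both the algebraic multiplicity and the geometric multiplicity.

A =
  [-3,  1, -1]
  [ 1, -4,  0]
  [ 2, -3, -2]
λ = -3: alg = 3, geom = 1

Step 1 — factor the characteristic polynomial to read off the algebraic multiplicities:
  χ_A(x) = (x + 3)^3

Step 2 — compute geometric multiplicities via the rank-nullity identity g(λ) = n − rank(A − λI):
  rank(A − (-3)·I) = 2, so dim ker(A − (-3)·I) = n − 2 = 1

Summary:
  λ = -3: algebraic multiplicity = 3, geometric multiplicity = 1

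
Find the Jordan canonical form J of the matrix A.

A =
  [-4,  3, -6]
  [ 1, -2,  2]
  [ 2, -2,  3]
J_2(-1) ⊕ J_1(-1)

The characteristic polynomial is
  det(x·I − A) = x^3 + 3*x^2 + 3*x + 1 = (x + 1)^3

Eigenvalues and multiplicities (the geometric multiplicity of λ is n − rank(A − λI), which equals the number of Jordan blocks for λ):
  λ = -1: algebraic multiplicity = 3, geometric multiplicity = 2

Determining the block sizes for each eigenvalue:
  λ = -1: 2 blocks summing to 3 forces exactly one block of size 2 and the rest size 1 → block sizes [2, 1]

Assembling the blocks gives a Jordan form
J =
  [-1,  1,  0]
  [ 0, -1,  0]
  [ 0,  0, -1]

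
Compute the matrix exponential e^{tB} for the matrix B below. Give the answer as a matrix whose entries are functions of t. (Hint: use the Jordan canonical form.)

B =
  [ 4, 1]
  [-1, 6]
e^{tB} =
  [-t*exp(5*t) + exp(5*t), t*exp(5*t)]
  [-t*exp(5*t), t*exp(5*t) + exp(5*t)]

Strategy: write B = P · J · P⁻¹ where J is a Jordan canonical form, so e^{tB} = P · e^{tJ} · P⁻¹, and e^{tJ} can be computed block-by-block.

B has Jordan form
J =
  [5, 1]
  [0, 5]
(up to reordering of blocks).

Per-block formulas:
  For a 2×2 Jordan block J_2(5): exp(t · J_2(5)) = e^(5t)·(I + t·N), where N is the 2×2 nilpotent shift.

After assembling e^{tJ} and conjugating by P, we get:

e^{tB} =
  [-t*exp(5*t) + exp(5*t), t*exp(5*t)]
  [-t*exp(5*t), t*exp(5*t) + exp(5*t)]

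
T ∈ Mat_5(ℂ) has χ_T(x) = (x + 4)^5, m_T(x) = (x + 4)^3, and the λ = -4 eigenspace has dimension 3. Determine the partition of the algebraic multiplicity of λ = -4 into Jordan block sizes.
Block sizes for λ = -4: [3, 1, 1]

Step 1 — from the characteristic polynomial, algebraic multiplicity of λ = -4 is 5. From dim ker(T − (-4)·I) = 3, there are exactly 3 Jordan blocks for λ = -4.
Step 2 — from the minimal polynomial, the factor (x + 4)^3 tells us the largest block for λ = -4 has size 3.
Step 3 — with total size 5, 3 blocks, and largest block 3, the block sizes (in nonincreasing order) are [3, 1, 1].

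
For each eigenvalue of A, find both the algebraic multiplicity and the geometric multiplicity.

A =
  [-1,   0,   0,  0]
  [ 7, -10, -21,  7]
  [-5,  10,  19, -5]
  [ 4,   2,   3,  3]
λ = -1: alg = 1, geom = 1; λ = 4: alg = 3, geom = 2

Step 1 — factor the characteristic polynomial to read off the algebraic multiplicities:
  χ_A(x) = (x - 4)^3*(x + 1)

Step 2 — compute geometric multiplicities via the rank-nullity identity g(λ) = n − rank(A − λI):
  rank(A − (-1)·I) = 3, so dim ker(A − (-1)·I) = n − 3 = 1
  rank(A − (4)·I) = 2, so dim ker(A − (4)·I) = n − 2 = 2

Summary:
  λ = -1: algebraic multiplicity = 1, geometric multiplicity = 1
  λ = 4: algebraic multiplicity = 3, geometric multiplicity = 2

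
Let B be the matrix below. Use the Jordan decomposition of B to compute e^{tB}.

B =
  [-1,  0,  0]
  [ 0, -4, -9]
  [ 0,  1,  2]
e^{tB} =
  [exp(-t), 0, 0]
  [0, -3*t*exp(-t) + exp(-t), -9*t*exp(-t)]
  [0, t*exp(-t), 3*t*exp(-t) + exp(-t)]

Strategy: write B = P · J · P⁻¹ where J is a Jordan canonical form, so e^{tB} = P · e^{tJ} · P⁻¹, and e^{tJ} can be computed block-by-block.

B has Jordan form
J =
  [-1,  1,  0]
  [ 0, -1,  0]
  [ 0,  0, -1]
(up to reordering of blocks).

Per-block formulas:
  For a 1×1 block at λ = -1: exp(t · [-1]) = [e^(-1t)].
  For a 2×2 Jordan block J_2(-1): exp(t · J_2(-1)) = e^(-1t)·(I + t·N), where N is the 2×2 nilpotent shift.

After assembling e^{tJ} and conjugating by P, we get:

e^{tB} =
  [exp(-t), 0, 0]
  [0, -3*t*exp(-t) + exp(-t), -9*t*exp(-t)]
  [0, t*exp(-t), 3*t*exp(-t) + exp(-t)]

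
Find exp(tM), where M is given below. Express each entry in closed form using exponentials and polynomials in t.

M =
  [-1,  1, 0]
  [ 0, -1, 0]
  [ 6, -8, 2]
e^{tM} =
  [exp(-t), t*exp(-t), 0]
  [0, exp(-t), 0]
  [2*exp(2*t) - 2*exp(-t), -2*t*exp(-t) - 2*exp(2*t) + 2*exp(-t), exp(2*t)]

Strategy: write M = P · J · P⁻¹ where J is a Jordan canonical form, so e^{tM} = P · e^{tJ} · P⁻¹, and e^{tJ} can be computed block-by-block.

M has Jordan form
J =
  [-1,  1, 0]
  [ 0, -1, 0]
  [ 0,  0, 2]
(up to reordering of blocks).

Per-block formulas:
  For a 2×2 Jordan block J_2(-1): exp(t · J_2(-1)) = e^(-1t)·(I + t·N), where N is the 2×2 nilpotent shift.
  For a 1×1 block at λ = 2: exp(t · [2]) = [e^(2t)].

After assembling e^{tJ} and conjugating by P, we get:

e^{tM} =
  [exp(-t), t*exp(-t), 0]
  [0, exp(-t), 0]
  [2*exp(2*t) - 2*exp(-t), -2*t*exp(-t) - 2*exp(2*t) + 2*exp(-t), exp(2*t)]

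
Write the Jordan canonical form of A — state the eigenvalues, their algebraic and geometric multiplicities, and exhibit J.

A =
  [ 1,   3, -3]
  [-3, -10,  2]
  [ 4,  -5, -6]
J_3(-5)

The characteristic polynomial is
  det(x·I − A) = x^3 + 15*x^2 + 75*x + 125 = (x + 5)^3

Eigenvalues and multiplicities (the geometric multiplicity of λ is n − rank(A − λI), which equals the number of Jordan blocks for λ):
  λ = -5: algebraic multiplicity = 3, geometric multiplicity = 1

Determining the block sizes for each eigenvalue:
  λ = -5: one block (gm = 1), so the single block has size am = 3 → block sizes [3]

Assembling the blocks gives a Jordan form
J =
  [-5,  1,  0]
  [ 0, -5,  1]
  [ 0,  0, -5]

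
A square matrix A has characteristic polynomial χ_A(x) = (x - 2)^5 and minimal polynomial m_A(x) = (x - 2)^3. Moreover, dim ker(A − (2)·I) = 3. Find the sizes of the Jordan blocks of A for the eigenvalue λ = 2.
Block sizes for λ = 2: [3, 1, 1]

Step 1 — from the characteristic polynomial, algebraic multiplicity of λ = 2 is 5. From dim ker(A − (2)·I) = 3, there are exactly 3 Jordan blocks for λ = 2.
Step 2 — from the minimal polynomial, the factor (x − 2)^3 tells us the largest block for λ = 2 has size 3.
Step 3 — with total size 5, 3 blocks, and largest block 3, the block sizes (in nonincreasing order) are [3, 1, 1].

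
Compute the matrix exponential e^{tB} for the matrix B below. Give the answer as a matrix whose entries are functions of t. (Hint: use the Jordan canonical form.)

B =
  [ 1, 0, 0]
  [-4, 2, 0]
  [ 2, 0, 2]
e^{tB} =
  [exp(t), 0, 0]
  [-4*exp(2*t) + 4*exp(t), exp(2*t), 0]
  [2*exp(2*t) - 2*exp(t), 0, exp(2*t)]

Strategy: write B = P · J · P⁻¹ where J is a Jordan canonical form, so e^{tB} = P · e^{tJ} · P⁻¹, and e^{tJ} can be computed block-by-block.

B has Jordan form
J =
  [1, 0, 0]
  [0, 2, 0]
  [0, 0, 2]
(up to reordering of blocks).

Per-block formulas:
  For a 1×1 block at λ = 1: exp(t · [1]) = [e^(1t)].
  For a 1×1 block at λ = 2: exp(t · [2]) = [e^(2t)].

After assembling e^{tJ} and conjugating by P, we get:

e^{tB} =
  [exp(t), 0, 0]
  [-4*exp(2*t) + 4*exp(t), exp(2*t), 0]
  [2*exp(2*t) - 2*exp(t), 0, exp(2*t)]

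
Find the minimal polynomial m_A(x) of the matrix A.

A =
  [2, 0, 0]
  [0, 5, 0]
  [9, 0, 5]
x^2 - 7*x + 10

The characteristic polynomial is χ_A(x) = (x - 5)^2*(x - 2), so the eigenvalues are known. The minimal polynomial is
  m_A(x) = Π_λ (x − λ)^{k_λ}
where k_λ is the size of the *largest* Jordan block for λ (equivalently, the smallest k with (A − λI)^k v = 0 for every generalised eigenvector v of λ).

  λ = 2: largest Jordan block has size 1, contributing (x − 2)
  λ = 5: largest Jordan block has size 1, contributing (x − 5)

So m_A(x) = (x - 5)*(x - 2) = x^2 - 7*x + 10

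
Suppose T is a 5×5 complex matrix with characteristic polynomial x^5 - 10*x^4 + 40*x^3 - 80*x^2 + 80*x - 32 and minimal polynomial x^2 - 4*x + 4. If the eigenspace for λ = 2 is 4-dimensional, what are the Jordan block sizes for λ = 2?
Block sizes for λ = 2: [2, 1, 1, 1]

Step 1 — from the characteristic polynomial, algebraic multiplicity of λ = 2 is 5. From dim ker(T − (2)·I) = 4, there are exactly 4 Jordan blocks for λ = 2.
Step 2 — from the minimal polynomial, the factor (x − 2)^2 tells us the largest block for λ = 2 has size 2.
Step 3 — with total size 5, 4 blocks, and largest block 2, the block sizes (in nonincreasing order) are [2, 1, 1, 1].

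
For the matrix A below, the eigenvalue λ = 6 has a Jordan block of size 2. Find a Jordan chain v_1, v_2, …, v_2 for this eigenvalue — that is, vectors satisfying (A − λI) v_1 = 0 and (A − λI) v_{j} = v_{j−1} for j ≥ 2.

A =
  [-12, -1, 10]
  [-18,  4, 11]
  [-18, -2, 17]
A Jordan chain for λ = 6 of length 2:
v_1 = (-1, -2, -2)ᵀ
v_2 = (0, 1, 0)ᵀ

Let N = A − (6)·I. We want v_2 with N^2 v_2 = 0 but N^1 v_2 ≠ 0; then v_{j-1} := N · v_j for j = 2, …, 2.

Pick v_2 = (0, 1, 0)ᵀ.
Then v_1 = N · v_2 = (-1, -2, -2)ᵀ.

Sanity check: (A − (6)·I) v_1 = (0, 0, 0)ᵀ = 0. ✓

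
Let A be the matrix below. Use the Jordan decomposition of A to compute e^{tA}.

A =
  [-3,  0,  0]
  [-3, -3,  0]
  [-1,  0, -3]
e^{tA} =
  [exp(-3*t), 0, 0]
  [-3*t*exp(-3*t), exp(-3*t), 0]
  [-t*exp(-3*t), 0, exp(-3*t)]

Strategy: write A = P · J · P⁻¹ where J is a Jordan canonical form, so e^{tA} = P · e^{tJ} · P⁻¹, and e^{tJ} can be computed block-by-block.

A has Jordan form
J =
  [-3,  1,  0]
  [ 0, -3,  0]
  [ 0,  0, -3]
(up to reordering of blocks).

Per-block formulas:
  For a 1×1 block at λ = -3: exp(t · [-3]) = [e^(-3t)].
  For a 2×2 Jordan block J_2(-3): exp(t · J_2(-3)) = e^(-3t)·(I + t·N), where N is the 2×2 nilpotent shift.

After assembling e^{tJ} and conjugating by P, we get:

e^{tA} =
  [exp(-3*t), 0, 0]
  [-3*t*exp(-3*t), exp(-3*t), 0]
  [-t*exp(-3*t), 0, exp(-3*t)]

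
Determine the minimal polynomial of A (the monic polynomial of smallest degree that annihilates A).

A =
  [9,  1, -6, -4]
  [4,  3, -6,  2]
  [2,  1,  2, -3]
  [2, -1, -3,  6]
x^2 - 10*x + 25

The characteristic polynomial is χ_A(x) = (x - 5)^4, so the eigenvalues are known. The minimal polynomial is
  m_A(x) = Π_λ (x − λ)^{k_λ}
where k_λ is the size of the *largest* Jordan block for λ (equivalently, the smallest k with (A − λI)^k v = 0 for every generalised eigenvector v of λ).

  λ = 5: largest Jordan block has size 2, contributing (x − 5)^2

So m_A(x) = (x - 5)^2 = x^2 - 10*x + 25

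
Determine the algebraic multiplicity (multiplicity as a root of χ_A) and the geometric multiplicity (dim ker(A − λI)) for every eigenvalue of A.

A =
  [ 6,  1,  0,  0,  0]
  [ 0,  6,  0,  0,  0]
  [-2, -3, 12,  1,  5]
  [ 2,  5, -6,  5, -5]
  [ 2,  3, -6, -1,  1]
λ = 6: alg = 5, geom = 3

Step 1 — factor the characteristic polynomial to read off the algebraic multiplicities:
  χ_A(x) = (x - 6)^5

Step 2 — compute geometric multiplicities via the rank-nullity identity g(λ) = n − rank(A − λI):
  rank(A − (6)·I) = 2, so dim ker(A − (6)·I) = n − 2 = 3

Summary:
  λ = 6: algebraic multiplicity = 5, geometric multiplicity = 3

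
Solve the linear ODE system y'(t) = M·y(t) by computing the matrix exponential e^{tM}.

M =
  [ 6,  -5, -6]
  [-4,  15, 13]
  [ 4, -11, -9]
e^{tM} =
  [2*t*exp(4*t) + exp(4*t), t^2*exp(4*t)/2 - 5*t*exp(4*t), t^2*exp(4*t)/2 - 6*t*exp(4*t)]
  [-4*t*exp(4*t), -t^2*exp(4*t) + 11*t*exp(4*t) + exp(4*t), -t^2*exp(4*t) + 13*t*exp(4*t)]
  [4*t*exp(4*t), t^2*exp(4*t) - 11*t*exp(4*t), t^2*exp(4*t) - 13*t*exp(4*t) + exp(4*t)]

Strategy: write M = P · J · P⁻¹ where J is a Jordan canonical form, so e^{tM} = P · e^{tJ} · P⁻¹, and e^{tJ} can be computed block-by-block.

M has Jordan form
J =
  [4, 1, 0]
  [0, 4, 1]
  [0, 0, 4]
(up to reordering of blocks).

Per-block formulas:
  For a 3×3 Jordan block J_3(4): exp(t · J_3(4)) = e^(4t)·(I + t·N + (t^2/2)·N^2), where N is the 3×3 nilpotent shift.

After assembling e^{tJ} and conjugating by P, we get:

e^{tM} =
  [2*t*exp(4*t) + exp(4*t), t^2*exp(4*t)/2 - 5*t*exp(4*t), t^2*exp(4*t)/2 - 6*t*exp(4*t)]
  [-4*t*exp(4*t), -t^2*exp(4*t) + 11*t*exp(4*t) + exp(4*t), -t^2*exp(4*t) + 13*t*exp(4*t)]
  [4*t*exp(4*t), t^2*exp(4*t) - 11*t*exp(4*t), t^2*exp(4*t) - 13*t*exp(4*t) + exp(4*t)]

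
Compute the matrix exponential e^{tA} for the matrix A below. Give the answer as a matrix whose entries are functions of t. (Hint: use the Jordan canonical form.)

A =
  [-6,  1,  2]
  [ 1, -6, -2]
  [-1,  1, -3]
e^{tA} =
  [-t*exp(-5*t) + exp(-5*t), t*exp(-5*t), 2*t*exp(-5*t)]
  [t*exp(-5*t), -t*exp(-5*t) + exp(-5*t), -2*t*exp(-5*t)]
  [-t*exp(-5*t), t*exp(-5*t), 2*t*exp(-5*t) + exp(-5*t)]

Strategy: write A = P · J · P⁻¹ where J is a Jordan canonical form, so e^{tA} = P · e^{tJ} · P⁻¹, and e^{tJ} can be computed block-by-block.

A has Jordan form
J =
  [-5,  1,  0]
  [ 0, -5,  0]
  [ 0,  0, -5]
(up to reordering of blocks).

Per-block formulas:
  For a 1×1 block at λ = -5: exp(t · [-5]) = [e^(-5t)].
  For a 2×2 Jordan block J_2(-5): exp(t · J_2(-5)) = e^(-5t)·(I + t·N), where N is the 2×2 nilpotent shift.

After assembling e^{tJ} and conjugating by P, we get:

e^{tA} =
  [-t*exp(-5*t) + exp(-5*t), t*exp(-5*t), 2*t*exp(-5*t)]
  [t*exp(-5*t), -t*exp(-5*t) + exp(-5*t), -2*t*exp(-5*t)]
  [-t*exp(-5*t), t*exp(-5*t), 2*t*exp(-5*t) + exp(-5*t)]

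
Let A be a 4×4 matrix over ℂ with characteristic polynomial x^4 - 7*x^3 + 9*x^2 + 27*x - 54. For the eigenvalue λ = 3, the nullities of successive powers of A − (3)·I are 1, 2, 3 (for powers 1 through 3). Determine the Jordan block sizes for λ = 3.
Block sizes for λ = 3: [3]

From the dimensions of kernels of powers, the number of Jordan blocks of size at least j is d_j − d_{j−1} where d_j = dim ker(N^j) (with d_0 = 0). Computing the differences gives [1, 1, 1].
The number of blocks of size exactly k is (#blocks of size ≥ k) − (#blocks of size ≥ k + 1), so the partition is: 1 block(s) of size 3.
In nonincreasing order the block sizes are [3].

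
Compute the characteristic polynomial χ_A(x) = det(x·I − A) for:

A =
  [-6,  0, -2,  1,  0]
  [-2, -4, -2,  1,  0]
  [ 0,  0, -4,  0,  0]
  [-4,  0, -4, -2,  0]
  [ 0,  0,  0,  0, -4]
x^5 + 20*x^4 + 160*x^3 + 640*x^2 + 1280*x + 1024

Expanding det(x·I − A) (e.g. by cofactor expansion or by noting that A is similar to its Jordan form J, which has the same characteristic polynomial as A) gives
  χ_A(x) = x^5 + 20*x^4 + 160*x^3 + 640*x^2 + 1280*x + 1024
which factors as (x + 4)^5. The eigenvalues (with algebraic multiplicities) are λ = -4 with multiplicity 5.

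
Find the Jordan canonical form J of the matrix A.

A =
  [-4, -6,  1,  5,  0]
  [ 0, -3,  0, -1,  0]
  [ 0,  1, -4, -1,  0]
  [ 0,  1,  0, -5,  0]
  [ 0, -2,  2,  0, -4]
J_2(-4) ⊕ J_2(-4) ⊕ J_1(-4)

The characteristic polynomial is
  det(x·I − A) = x^5 + 20*x^4 + 160*x^3 + 640*x^2 + 1280*x + 1024 = (x + 4)^5

Eigenvalues and multiplicities (the geometric multiplicity of λ is n − rank(A − λI), which equals the number of Jordan blocks for λ):
  λ = -4: algebraic multiplicity = 5, geometric multiplicity = 3

Determining the block sizes for each eigenvalue:
  λ = -4: with am = 5 and gm = 3, the partition is not yet determined (e.g. several partitions of 5 into 3 parts exist). Let N = A − (-4)·I. Computing rank(N^1) = 2, rank(N^2) = 0; the number of blocks of size ≥ j is rank(N^{j−1}) − rank(N^j), giving [3, 2]. So we have 2 block(s) of size 2, 1 block(s) of size 1 → block sizes [2, 2, 1]

Assembling the blocks gives a Jordan form
J =
  [-4,  1,  0,  0,  0]
  [ 0, -4,  0,  0,  0]
  [ 0,  0, -4,  1,  0]
  [ 0,  0,  0, -4,  0]
  [ 0,  0,  0,  0, -4]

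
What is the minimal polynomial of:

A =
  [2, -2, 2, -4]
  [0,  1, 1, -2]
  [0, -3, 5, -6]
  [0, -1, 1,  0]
x^2 - 4*x + 4

The characteristic polynomial is χ_A(x) = (x - 2)^4, so the eigenvalues are known. The minimal polynomial is
  m_A(x) = Π_λ (x − λ)^{k_λ}
where k_λ is the size of the *largest* Jordan block for λ (equivalently, the smallest k with (A − λI)^k v = 0 for every generalised eigenvector v of λ).

  λ = 2: largest Jordan block has size 2, contributing (x − 2)^2

So m_A(x) = (x - 2)^2 = x^2 - 4*x + 4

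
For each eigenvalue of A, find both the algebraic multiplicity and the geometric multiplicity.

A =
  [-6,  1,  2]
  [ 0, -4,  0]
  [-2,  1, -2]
λ = -4: alg = 3, geom = 2

Step 1 — factor the characteristic polynomial to read off the algebraic multiplicities:
  χ_A(x) = (x + 4)^3

Step 2 — compute geometric multiplicities via the rank-nullity identity g(λ) = n − rank(A − λI):
  rank(A − (-4)·I) = 1, so dim ker(A − (-4)·I) = n − 1 = 2

Summary:
  λ = -4: algebraic multiplicity = 3, geometric multiplicity = 2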